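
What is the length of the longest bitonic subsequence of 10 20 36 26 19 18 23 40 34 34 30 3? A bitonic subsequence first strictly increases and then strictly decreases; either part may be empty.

One longest bitonic subsequence is 10, 20, 36, 26, 19, 18, 3 (positions 1,2,3,4,5,6,12): it rises to 36 then falls. Length 7 is optimal.

7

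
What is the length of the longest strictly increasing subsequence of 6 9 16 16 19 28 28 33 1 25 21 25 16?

One longest increasing subsequence is 6, 9, 16, 19, 28, 33 (positions 1,2,3,5,6,8), of length 6; no longer one exists.

6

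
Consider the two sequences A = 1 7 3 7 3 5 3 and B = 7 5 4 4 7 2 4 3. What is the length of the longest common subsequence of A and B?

3

Backtracking the LCS table gives one alignment: 7 (A2,B1) → 7 (A4,B5) → 3 (A7,B8).
So the longest common subsequence has length 3.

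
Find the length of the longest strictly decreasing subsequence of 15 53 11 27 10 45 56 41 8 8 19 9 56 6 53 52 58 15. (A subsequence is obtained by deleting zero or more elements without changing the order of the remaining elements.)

6

One longest decreasing subsequence is 53, 45, 41, 19, 9, 6 (positions 2,6,8,11,12,14), of length 6; no longer one exists.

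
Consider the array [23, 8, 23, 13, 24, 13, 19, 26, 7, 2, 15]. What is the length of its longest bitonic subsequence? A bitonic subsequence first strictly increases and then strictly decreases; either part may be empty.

One longest bitonic subsequence is 8, 23, 24, 19, 7, 2 (positions 2,3,5,7,9,10): it rises to 24 then falls. Length 6 is optimal.

6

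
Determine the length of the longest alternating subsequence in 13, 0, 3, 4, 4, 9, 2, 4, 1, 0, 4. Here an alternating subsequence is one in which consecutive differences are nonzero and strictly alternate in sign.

7

Track the best alternating length ending on an up-step vs a down-step at each position: up/down = 1/1, 1/2, 3/2, 3/2, 3/2, 3/2, 3/4, 5/4, 3/6, 1/6, 7/4.
The maximum over both is 7; one such subsequence is 13, 0, 3, 2, 4, 1, 4.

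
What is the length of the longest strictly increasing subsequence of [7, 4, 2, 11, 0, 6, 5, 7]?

3

Let dp[i] be the longest increasing subsequence ending at position i. Then dp = [1, 1, 1, 2, 1, 2, 2, 3].
The maximum is 3; one witness is 4, 6, 7 at positions 2,6,8.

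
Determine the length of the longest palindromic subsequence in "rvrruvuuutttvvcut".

One longest palindromic subsequence is uvtttvu (positions 5,6,10,11,12,14,16); it reads the same forward and backward, and the interval DP gives dp[1][17] = 7.

7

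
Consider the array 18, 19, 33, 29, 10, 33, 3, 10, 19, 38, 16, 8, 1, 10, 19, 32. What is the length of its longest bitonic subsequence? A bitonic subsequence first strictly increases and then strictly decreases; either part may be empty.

One longest bitonic subsequence is 18, 19, 33, 29, 19, 16, 8, 1 (positions 1,2,3,4,9,11,12,13): it rises to 33 then falls. Length 8 is optimal.

8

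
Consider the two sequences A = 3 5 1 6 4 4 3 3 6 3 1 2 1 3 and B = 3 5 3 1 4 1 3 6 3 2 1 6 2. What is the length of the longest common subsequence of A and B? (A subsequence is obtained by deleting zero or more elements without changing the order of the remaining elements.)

A longest common subsequence is 3, 5, 1, 4, 3, 6, 3, 1, 2 (length 9); the LCS DP confirms no longer common subsequence exists.

9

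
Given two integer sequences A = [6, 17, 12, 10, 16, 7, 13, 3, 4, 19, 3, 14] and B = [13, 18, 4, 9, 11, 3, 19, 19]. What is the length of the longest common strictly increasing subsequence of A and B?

A longest common strictly increasing subsequence is 13, 19 (length 2); it appears in order in both A and B, and no longer such subsequence exists.

2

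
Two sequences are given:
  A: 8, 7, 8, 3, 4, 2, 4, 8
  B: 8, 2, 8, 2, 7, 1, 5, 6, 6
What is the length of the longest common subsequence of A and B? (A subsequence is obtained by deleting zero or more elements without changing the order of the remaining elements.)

A longest common subsequence is 8, 8, 2 (length 3); the LCS DP confirms no longer common subsequence exists.

3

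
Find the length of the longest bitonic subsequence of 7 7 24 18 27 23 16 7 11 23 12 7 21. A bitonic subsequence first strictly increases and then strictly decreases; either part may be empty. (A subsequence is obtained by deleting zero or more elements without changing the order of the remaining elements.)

7

Let inc[i] be the LIS ending at i and dec[i] the longest strictly decreasing subsequence starting at i. inc = [1, 1, 2, 2, 3, 3, 2, 1, 2, 3, 3, 1, 4], dec = [1, 1, 5, 4, 5, 4, 3, 1, 2, 3, 2, 1, 1].
max_i inc[i]+dec[i]−1 = 7, with one witness 7, 24, 27, 23, 16, 12, 7.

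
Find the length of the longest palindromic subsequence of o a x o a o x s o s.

7

Using dp[i][j] = 2 + dp[i+1][j−1] if the ends match, else max(dp[i+1][j], dp[i][j−1]):
dp[1][10] = 7. A witness is oxoaoxo at positions 1,3,4,5,6,7,9.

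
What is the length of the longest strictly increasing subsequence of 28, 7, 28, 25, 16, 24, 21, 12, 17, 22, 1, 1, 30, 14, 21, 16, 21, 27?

6

Let dp[i] be the longest increasing subsequence ending at position i. Then dp = [1, 1, 2, 2, 2, 3, 3, 2, 3, 4, 1, 1, 5, 3, 4, 4, 5, 6].
The maximum is 6; one witness is 7, 12, 14, 16, 21, 27 at positions 2,8,14,16,17,18.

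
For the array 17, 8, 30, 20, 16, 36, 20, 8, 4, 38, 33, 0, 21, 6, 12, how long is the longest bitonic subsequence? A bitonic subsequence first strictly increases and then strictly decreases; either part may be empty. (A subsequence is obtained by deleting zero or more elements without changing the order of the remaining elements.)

7

One longest bitonic subsequence is 17, 30, 20, 16, 8, 4, 0 (positions 1,3,4,5,8,9,12): it rises to 30 then falls. Length 7 is optimal.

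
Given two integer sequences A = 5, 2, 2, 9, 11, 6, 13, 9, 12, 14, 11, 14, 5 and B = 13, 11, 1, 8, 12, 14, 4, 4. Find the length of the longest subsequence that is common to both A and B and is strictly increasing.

A longest common strictly increasing subsequence is 11, 12, 14 (length 3); it appears in order in both A and B, and no longer such subsequence exists.

3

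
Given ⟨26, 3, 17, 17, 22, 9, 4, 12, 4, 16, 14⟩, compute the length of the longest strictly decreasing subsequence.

Let dp[i] be the longest decreasing subsequence ending at position i. Then dp = [1, 2, 2, 2, 2, 3, 4, 3, 4, 3, 4].
The maximum is 4; one witness is 26, 17, 9, 4 at positions 1,3,6,7.

4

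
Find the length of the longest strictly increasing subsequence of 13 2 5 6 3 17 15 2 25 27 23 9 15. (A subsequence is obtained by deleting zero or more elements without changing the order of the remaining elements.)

One longest increasing subsequence is 2, 5, 6, 17, 25, 27 (positions 2,3,4,6,9,10), of length 6; no longer one exists.

6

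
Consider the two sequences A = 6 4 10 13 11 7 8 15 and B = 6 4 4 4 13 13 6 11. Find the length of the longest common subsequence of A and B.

4

Backtracking the LCS table gives one alignment: 6 (A1,B1) → 4 (A2,B4) → 13 (A4,B6) → 11 (A5,B8).
So the longest common subsequence has length 4.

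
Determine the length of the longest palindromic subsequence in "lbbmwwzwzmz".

Using dp[i][j] = 2 + dp[i+1][j−1] if the ends match, else max(dp[i+1][j], dp[i][j−1]):
dp[1][11] = 5. A witness is mzwzm at positions 4,7,8,9,10.

5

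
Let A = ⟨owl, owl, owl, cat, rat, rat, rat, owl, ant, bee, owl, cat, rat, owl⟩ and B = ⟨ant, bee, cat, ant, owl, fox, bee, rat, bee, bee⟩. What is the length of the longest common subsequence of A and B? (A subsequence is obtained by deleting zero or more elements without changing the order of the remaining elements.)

A longest common subsequence is cat, owl, bee, rat (length 4); the LCS DP confirms no longer common subsequence exists.

4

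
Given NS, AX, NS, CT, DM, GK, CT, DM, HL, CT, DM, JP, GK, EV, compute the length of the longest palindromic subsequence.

Using dp[i][j] = 2 + dp[i+1][j−1] if the ends match, else max(dp[i+1][j], dp[i][j−1]):
dp[1][14] = 5. A witness is GK DM CT DM GK at positions 6,8,10,11,13.

5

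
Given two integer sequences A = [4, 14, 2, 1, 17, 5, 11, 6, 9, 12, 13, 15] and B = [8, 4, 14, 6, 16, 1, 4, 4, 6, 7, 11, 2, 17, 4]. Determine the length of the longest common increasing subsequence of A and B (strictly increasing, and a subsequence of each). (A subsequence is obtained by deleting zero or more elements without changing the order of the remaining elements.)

For each value that appears in both, track the longest common increasing run ending there.
The best achievable length is 3; one witness is 4, 14, 17 (A-positions 1,2,5, B-positions 2,3,13).

3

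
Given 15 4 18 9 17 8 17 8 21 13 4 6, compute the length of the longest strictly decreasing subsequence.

4

One longest decreasing subsequence is 15, 9, 8, 4 (positions 1,4,6,11), of length 4; no longer one exists.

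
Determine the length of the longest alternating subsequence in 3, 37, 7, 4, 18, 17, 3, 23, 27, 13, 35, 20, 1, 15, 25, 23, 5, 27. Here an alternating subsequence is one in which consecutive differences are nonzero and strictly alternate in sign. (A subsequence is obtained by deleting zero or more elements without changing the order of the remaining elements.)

12

Track the best alternating length ending on an up-step vs a down-step at each position: up/down = 1/1, 2/1, 2/3, 2/3, 4/3, 4/5, 1/5, 6/3, 6/3, 6/7, 8/3, 8/9, 1/9, 10/9, 10/9, 10/11, 10/11, 12/9.
The maximum over both is 12; one such subsequence is 3, 37, 7, 18, 17, 23, 13, 35, 20, 25, 23, 27.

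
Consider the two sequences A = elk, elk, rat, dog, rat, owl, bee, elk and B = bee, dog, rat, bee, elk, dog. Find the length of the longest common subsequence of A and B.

Backtracking the LCS table gives one alignment: dog (A4,B2) → rat (A5,B3) → bee (A7,B4) → elk (A8,B5).
So the longest common subsequence has length 4.

4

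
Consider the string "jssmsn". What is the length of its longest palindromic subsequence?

3

One longest palindromic subsequence is sms (positions 3,4,5); it reads the same forward and backward, and the interval DP gives dp[1][6] = 3.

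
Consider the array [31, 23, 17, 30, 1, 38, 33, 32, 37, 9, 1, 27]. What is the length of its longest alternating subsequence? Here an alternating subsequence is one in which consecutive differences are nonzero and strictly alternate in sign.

Track the best alternating length ending on an up-step vs a down-step at each position: up/down = 1/1, 1/2, 1/2, 3/2, 1/4, 5/1, 5/6, 5/6, 7/6, 5/8, 1/8, 9/8.
The maximum over both is 9; one such subsequence is 31, 23, 30, 1, 38, 33, 37, 9, 27.

9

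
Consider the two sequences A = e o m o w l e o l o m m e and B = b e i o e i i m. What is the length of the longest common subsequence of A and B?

A longest common subsequence is eoem (length 4); the LCS DP confirms no longer common subsequence exists.

4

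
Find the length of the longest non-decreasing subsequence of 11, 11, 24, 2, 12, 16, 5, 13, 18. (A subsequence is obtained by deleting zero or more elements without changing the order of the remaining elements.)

5

Let dp[i] be the longest non-decreasing subsequence ending at position i. Then dp = [1, 2, 3, 1, 3, 4, 2, 4, 5].
The maximum is 5; one witness is 11, 11, 12, 16, 18 at positions 1,2,5,6,9.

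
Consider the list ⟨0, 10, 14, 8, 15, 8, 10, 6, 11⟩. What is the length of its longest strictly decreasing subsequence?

One longest decreasing subsequence is 10, 8, 6 (positions 2,4,8), of length 3; no longer one exists.

3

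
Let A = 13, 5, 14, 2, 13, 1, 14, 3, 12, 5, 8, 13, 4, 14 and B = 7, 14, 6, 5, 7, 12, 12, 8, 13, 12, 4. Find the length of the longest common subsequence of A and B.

Backtracking the LCS table gives one alignment: 5 (A2,B4) → 12 (A9,B7) → 8 (A11,B8) → 13 (A12,B9) → 4 (A13,B11).
So the longest common subsequence has length 5.

5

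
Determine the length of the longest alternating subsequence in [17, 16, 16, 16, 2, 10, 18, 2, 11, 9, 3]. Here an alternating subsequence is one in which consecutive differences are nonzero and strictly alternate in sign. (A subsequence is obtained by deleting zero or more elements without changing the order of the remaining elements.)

Track the best alternating length ending on an up-step vs a down-step at each position: up/down = 1/1, 1/2, 1/2, 1/2, 1/2, 3/2, 3/1, 1/4, 5/4, 5/6, 5/6.
The maximum over both is 6; one such subsequence is 17, 2, 10, 2, 11, 9.

6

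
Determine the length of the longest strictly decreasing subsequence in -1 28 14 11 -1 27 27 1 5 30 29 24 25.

4

Scanning left to right, the best length ending at each element is: -1→1, 28→1, 14→2, 11→3, -1→4, 27→2, 27→2, 1→4, 5→4, 30→1, 29→2, 24→3, 25→3.
So the longest decreasing subsequence has length 4, e.g. 28, 14, 11, -1.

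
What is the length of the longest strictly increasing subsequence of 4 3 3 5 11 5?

One longest increasing subsequence is 4, 5, 11 (positions 1,4,5), of length 3; no longer one exists.

3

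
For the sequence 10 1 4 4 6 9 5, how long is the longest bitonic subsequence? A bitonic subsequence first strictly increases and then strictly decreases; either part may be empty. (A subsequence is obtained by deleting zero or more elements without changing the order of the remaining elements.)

Let inc[i] be the LIS ending at i and dec[i] the longest strictly decreasing subsequence starting at i. inc = [1, 1, 2, 2, 3, 4, 3], dec = [3, 1, 1, 1, 2, 2, 1].
max_i inc[i]+dec[i]−1 = 5, with one witness 1, 4, 6, 9, 5.

5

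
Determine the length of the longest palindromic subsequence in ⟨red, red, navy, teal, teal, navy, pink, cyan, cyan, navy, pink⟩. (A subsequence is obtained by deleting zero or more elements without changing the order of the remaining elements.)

One longest palindromic subsequence is pink cyan cyan pink (positions 7,8,9,11); it reads the same forward and backward, and the interval DP gives dp[1][11] = 4.

4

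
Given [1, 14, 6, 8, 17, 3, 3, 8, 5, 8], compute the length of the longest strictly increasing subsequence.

4

Let dp[i] be the longest increasing subsequence ending at position i. Then dp = [1, 2, 2, 3, 4, 2, 2, 3, 3, 4].
The maximum is 4; one witness is 1, 6, 8, 17 at positions 1,3,4,5.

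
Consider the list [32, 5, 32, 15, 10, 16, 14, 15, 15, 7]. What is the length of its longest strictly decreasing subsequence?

4

Let dp[i] be the longest decreasing subsequence ending at position i. Then dp = [1, 2, 1, 2, 3, 2, 3, 3, 3, 4].
The maximum is 4; one witness is 32, 15, 10, 7 at positions 1,4,5,10.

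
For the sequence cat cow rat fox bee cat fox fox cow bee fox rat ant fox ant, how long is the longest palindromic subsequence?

One longest palindromic subsequence is rat fox bee fox fox bee fox rat (positions 3,4,5,7,8,10,11,12); it reads the same forward and backward, and the interval DP gives dp[1][15] = 8.

8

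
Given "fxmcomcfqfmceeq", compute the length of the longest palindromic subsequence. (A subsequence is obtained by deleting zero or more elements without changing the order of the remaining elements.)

7

One longest palindromic subsequence is cmfqfmc (positions 4,6,8,9,10,11,12); it reads the same forward and backward, and the interval DP gives dp[1][15] = 7.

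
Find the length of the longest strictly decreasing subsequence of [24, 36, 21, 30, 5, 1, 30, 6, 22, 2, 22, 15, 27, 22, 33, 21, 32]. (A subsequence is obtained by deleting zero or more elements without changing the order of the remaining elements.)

Let dp[i] be the longest decreasing subsequence ending at position i. Then dp = [1, 1, 2, 2, 3, 4, 2, 3, 3, 4, 3, 4, 3, 4, 2, 5, 3].
The maximum is 5; one witness is 36, 30, 27, 22, 21 at positions 2,4,13,14,16.

5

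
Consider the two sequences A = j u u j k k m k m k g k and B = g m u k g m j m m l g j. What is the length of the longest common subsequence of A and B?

Backtracking the LCS table gives one alignment: u (A2,B3) → j (A4,B7) → m (A7,B8) → m (A9,B9) → g (A11,B11).
So the longest common subsequence has length 5.

5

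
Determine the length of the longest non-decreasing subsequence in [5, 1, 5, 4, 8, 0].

3

Let dp[i] be the longest non-decreasing subsequence ending at position i. Then dp = [1, 1, 2, 2, 3, 1].
The maximum is 3; one witness is 5, 5, 8 at positions 1,3,5.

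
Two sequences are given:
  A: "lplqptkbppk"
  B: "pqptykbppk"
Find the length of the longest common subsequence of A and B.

A longest common subsequence is pqptkbppk (length 9); the LCS DP confirms no longer common subsequence exists.

9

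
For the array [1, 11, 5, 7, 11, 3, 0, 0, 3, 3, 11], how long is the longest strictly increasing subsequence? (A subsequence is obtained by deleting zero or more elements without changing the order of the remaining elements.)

One longest increasing subsequence is 1, 5, 7, 11 (positions 1,3,4,5), of length 4; no longer one exists.

4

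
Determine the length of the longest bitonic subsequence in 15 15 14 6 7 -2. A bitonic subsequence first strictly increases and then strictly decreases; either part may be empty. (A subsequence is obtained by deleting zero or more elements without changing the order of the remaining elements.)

4

Let inc[i] be the LIS ending at i and dec[i] the longest strictly decreasing subsequence starting at i. inc = [1, 1, 1, 1, 2, 1], dec = [4, 4, 3, 2, 2, 1].
max_i inc[i]+dec[i]−1 = 4, with one witness 15, 14, 7, -2.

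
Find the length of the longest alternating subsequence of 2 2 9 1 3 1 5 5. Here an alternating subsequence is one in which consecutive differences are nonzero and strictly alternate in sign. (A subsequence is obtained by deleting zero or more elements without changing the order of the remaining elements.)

Track the best alternating length ending on an up-step vs a down-step at each position: up/down = 1/1, 1/1, 2/1, 1/3, 4/3, 1/5, 6/3, 6/3.
The maximum over both is 6; one such subsequence is 2, 9, 1, 3, 1, 5.

6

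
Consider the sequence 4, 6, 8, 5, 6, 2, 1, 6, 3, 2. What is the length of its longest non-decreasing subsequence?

4

Let dp[i] be the longest non-decreasing subsequence ending at position i. Then dp = [1, 2, 3, 2, 3, 1, 1, 4, 2, 2].
The maximum is 4; one witness is 4, 6, 6, 6 at positions 1,2,5,8.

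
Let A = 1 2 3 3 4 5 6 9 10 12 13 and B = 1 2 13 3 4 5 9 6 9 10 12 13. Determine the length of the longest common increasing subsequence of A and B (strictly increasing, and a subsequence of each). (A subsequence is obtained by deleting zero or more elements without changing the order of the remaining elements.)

A longest common strictly increasing subsequence is 1, 2, 3, 4, 5, 6, 9, 10, 12, 13 (length 10); it appears in order in both A and B, and no longer such subsequence exists.

10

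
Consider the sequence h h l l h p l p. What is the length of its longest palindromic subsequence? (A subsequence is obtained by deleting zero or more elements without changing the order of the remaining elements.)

4

One longest palindromic subsequence is hllh (positions 2,3,4,5); it reads the same forward and backward, and the interval DP gives dp[1][8] = 4.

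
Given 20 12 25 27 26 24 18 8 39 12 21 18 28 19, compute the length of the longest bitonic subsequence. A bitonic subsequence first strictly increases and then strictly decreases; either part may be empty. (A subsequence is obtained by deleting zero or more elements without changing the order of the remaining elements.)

7

Let inc[i] be the LIS ending at i and dec[i] the longest strictly decreasing subsequence starting at i. inc = [1, 1, 2, 3, 3, 2, 2, 1, 4, 2, 3, 3, 4, 4], dec = [3, 2, 4, 5, 4, 3, 2, 1, 3, 1, 2, 1, 2, 1].
max_i inc[i]+dec[i]−1 = 7, with one witness 20, 25, 27, 26, 24, 21, 19.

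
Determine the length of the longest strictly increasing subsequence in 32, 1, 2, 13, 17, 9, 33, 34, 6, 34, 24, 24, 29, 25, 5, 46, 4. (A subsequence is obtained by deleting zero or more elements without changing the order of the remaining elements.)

Let dp[i] be the longest increasing subsequence ending at position i. Then dp = [1, 1, 2, 3, 4, 3, 5, 6, 3, 6, 5, 5, 6, 6, 3, 7, 3].
The maximum is 7; one witness is 1, 2, 13, 17, 33, 34, 46 at positions 2,3,4,5,7,8,16.

7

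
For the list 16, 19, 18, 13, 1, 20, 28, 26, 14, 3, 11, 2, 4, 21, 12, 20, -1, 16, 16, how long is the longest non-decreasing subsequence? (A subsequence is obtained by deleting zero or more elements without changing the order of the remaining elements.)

6

Let dp[i] be the longest non-decreasing subsequence ending at position i. Then dp = [1, 2, 2, 1, 1, 3, 4, 4, 2, 2, 3, 2, 3, 4, 4, 5, 1, 5, 6].
The maximum is 6; one witness is 1, 3, 11, 12, 16, 16 at positions 5,10,11,15,18,19.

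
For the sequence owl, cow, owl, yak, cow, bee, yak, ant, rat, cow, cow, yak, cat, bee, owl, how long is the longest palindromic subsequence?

One longest palindromic subsequence is owl bee yak cow cow yak bee owl (positions 1,6,7,10,11,12,14,15); it reads the same forward and backward, and the interval DP gives dp[1][15] = 8.

8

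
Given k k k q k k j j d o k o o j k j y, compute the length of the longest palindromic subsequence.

7

Using dp[i][j] = 2 + dp[i+1][j−1] if the ends match, else max(dp[i+1][j], dp[i][j−1]):
dp[1][17] = 7. A witness is jjooojj at positions 7,8,10,12,13,14,16.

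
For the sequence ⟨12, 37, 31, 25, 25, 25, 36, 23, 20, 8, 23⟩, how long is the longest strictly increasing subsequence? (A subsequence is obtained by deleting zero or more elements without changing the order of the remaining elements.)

3

Scanning left to right, the best length ending at each element is: 12→1, 37→2, 31→2, 25→2, 25→2, 25→2, 36→3, 23→2, 20→2, 8→1, 23→3.
So the longest increasing subsequence has length 3, e.g. 12, 31, 36.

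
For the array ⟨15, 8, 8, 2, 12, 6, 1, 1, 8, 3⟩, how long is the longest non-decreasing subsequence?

Let dp[i] be the longest non-decreasing subsequence ending at position i. Then dp = [1, 1, 2, 1, 3, 2, 1, 2, 3, 3].
The maximum is 3; one witness is 8, 8, 12 at positions 2,3,5.

3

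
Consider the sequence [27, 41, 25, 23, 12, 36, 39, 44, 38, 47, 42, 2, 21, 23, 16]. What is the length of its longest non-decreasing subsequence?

5

Let dp[i] be the longest non-decreasing subsequence ending at position i. Then dp = [1, 2, 1, 1, 1, 2, 3, 4, 3, 5, 4, 1, 2, 3, 2].
The maximum is 5; one witness is 27, 36, 39, 44, 47 at positions 1,6,7,8,10.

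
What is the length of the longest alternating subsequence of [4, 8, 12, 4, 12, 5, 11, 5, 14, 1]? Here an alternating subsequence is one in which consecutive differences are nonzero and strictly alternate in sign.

A longest alternating subsequence is 4, 8, 4, 12, 5, 11, 5, 14, 1 (positions 1,2,4,5,6,7,8,9,10); its 8 consecutive differences strictly alternate in sign, and length 9 is optimal.

9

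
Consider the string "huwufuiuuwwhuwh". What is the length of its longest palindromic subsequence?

One longest palindromic subsequence is huwuuiuuwuh (positions 1,2,3,4,6,7,8,9,11,13,15); it reads the same forward and backward, and the interval DP gives dp[1][15] = 11.

11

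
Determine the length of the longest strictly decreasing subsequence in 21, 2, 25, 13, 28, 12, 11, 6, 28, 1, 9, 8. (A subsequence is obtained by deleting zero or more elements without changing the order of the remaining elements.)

Scanning left to right, the best length ending at each element is: 21→1, 2→2, 25→1, 13→2, 28→1, 12→3, 11→4, 6→5, 28→1, 1→6, 9→5, 8→6.
So the longest decreasing subsequence has length 6, e.g. 21, 13, 12, 11, 6, 1.

6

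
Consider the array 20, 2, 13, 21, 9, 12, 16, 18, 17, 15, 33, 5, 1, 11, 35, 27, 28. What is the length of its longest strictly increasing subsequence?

7

One longest increasing subsequence is 2, 9, 12, 16, 18, 33, 35 (positions 2,5,6,7,8,11,15), of length 7; no longer one exists.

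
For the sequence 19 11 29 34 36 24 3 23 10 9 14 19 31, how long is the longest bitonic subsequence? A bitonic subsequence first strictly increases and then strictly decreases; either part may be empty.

One longest bitonic subsequence is 19, 29, 34, 36, 24, 23, 10, 9 (positions 1,3,4,5,6,8,9,10): it rises to 36 then falls. Length 8 is optimal.

8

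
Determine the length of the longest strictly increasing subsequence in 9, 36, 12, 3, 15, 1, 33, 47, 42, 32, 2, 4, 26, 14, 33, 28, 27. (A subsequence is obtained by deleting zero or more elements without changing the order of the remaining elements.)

Scanning left to right, the best length ending at each element is: 9→1, 36→2, 12→2, 3→1, 15→3, 1→1, 33→4, 47→5, 42→5, 32→4, 2→2, 4→3, 26→4, 14→4, 33→5, 28→5, 27→5.
So the longest increasing subsequence has length 5, e.g. 9, 12, 15, 33, 47.

5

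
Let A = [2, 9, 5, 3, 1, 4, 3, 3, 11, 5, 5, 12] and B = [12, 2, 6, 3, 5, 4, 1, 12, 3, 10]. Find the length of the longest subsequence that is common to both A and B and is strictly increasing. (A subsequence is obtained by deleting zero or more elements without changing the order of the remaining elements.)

A longest common strictly increasing subsequence is 2, 3, 5, 12 (length 4); it appears in order in both A and B, and no longer such subsequence exists.

4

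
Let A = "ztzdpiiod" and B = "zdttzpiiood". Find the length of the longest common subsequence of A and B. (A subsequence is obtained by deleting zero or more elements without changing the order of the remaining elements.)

8

Backtracking the LCS table gives one alignment: z (A1,B1) → t (A2,B4) → z (A3,B5) → p (A5,B6) → i (A6,B7) → i (A7,B8) → o (A8,B10) → d (A9,B11).
So the longest common subsequence has length 8.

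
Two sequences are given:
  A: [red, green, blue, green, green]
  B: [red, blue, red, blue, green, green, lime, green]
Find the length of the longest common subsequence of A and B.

A longest common subsequence is red, green, green, green (length 4); the LCS DP confirms no longer common subsequence exists.

4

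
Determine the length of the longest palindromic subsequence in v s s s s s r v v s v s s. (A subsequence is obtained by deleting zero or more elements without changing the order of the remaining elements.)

One longest palindromic subsequence is sssvvsss (positions 2,3,6,8,9,10,12,13); it reads the same forward and backward, and the interval DP gives dp[1][13] = 8.

8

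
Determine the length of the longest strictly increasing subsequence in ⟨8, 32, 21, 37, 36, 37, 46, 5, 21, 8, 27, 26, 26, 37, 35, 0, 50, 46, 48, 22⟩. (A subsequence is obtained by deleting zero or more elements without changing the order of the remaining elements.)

6

Let dp[i] be the longest increasing subsequence ending at position i. Then dp = [1, 2, 2, 3, 3, 4, 5, 1, 2, 2, 3, 3, 3, 4, 4, 1, 6, 5, 6, 3].
The maximum is 6; one witness is 8, 32, 36, 37, 46, 50 at positions 1,2,5,6,7,17.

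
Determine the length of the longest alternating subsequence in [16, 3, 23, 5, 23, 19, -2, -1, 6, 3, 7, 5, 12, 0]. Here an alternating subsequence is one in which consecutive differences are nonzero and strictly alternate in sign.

Track the best alternating length ending on an up-step vs a down-step at each position: up/down = 1/1, 1/2, 3/1, 3/4, 5/1, 5/6, 1/6, 7/6, 7/6, 7/8, 9/6, 9/10, 11/6, 7/12.
The maximum over both is 12; one such subsequence is 16, 3, 23, 5, 23, -2, 6, 3, 7, 5, 12, 0.

12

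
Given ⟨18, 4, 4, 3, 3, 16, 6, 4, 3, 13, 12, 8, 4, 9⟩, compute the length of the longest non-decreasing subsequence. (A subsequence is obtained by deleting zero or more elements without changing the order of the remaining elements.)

5

Scanning left to right, the best length ending at each element is: 18→1, 4→1, 4→2, 3→1, 3→2, 16→3, 6→3, 4→3, 3→3, 13→4, 12→4, 8→4, 4→4, 9→5.
So the longest non-decreasing subsequence has length 5, e.g. 4, 4, 6, 8, 9.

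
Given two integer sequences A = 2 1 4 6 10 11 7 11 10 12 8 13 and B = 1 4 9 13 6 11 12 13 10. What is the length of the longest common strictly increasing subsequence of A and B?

6

A longest common strictly increasing subsequence is 1, 4, 6, 11, 12, 13 (length 6); it appears in order in both A and B, and no longer such subsequence exists.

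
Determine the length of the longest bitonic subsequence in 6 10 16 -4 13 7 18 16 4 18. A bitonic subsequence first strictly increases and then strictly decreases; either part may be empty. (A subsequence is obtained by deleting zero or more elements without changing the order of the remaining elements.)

6

One longest bitonic subsequence is 6, 10, 16, 13, 7, 4 (positions 1,2,3,5,6,9): it rises to 16 then falls. Length 6 is optimal.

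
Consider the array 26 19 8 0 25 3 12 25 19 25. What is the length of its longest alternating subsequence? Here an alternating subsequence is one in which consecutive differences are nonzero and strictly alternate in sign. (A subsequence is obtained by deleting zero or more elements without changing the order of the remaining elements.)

7

A longest alternating subsequence is 26, 19, 25, 3, 25, 19, 25 (positions 1,2,5,6,8,9,10); its 6 consecutive differences strictly alternate in sign, and length 7 is optimal.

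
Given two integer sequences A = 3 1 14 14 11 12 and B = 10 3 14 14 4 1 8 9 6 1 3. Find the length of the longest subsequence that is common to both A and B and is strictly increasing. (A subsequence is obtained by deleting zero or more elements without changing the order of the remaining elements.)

A longest common strictly increasing subsequence is 3, 14 (length 2); it appears in order in both A and B, and no longer such subsequence exists.

2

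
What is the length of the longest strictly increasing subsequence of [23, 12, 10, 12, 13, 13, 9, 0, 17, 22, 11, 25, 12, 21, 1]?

One longest increasing subsequence is 10, 12, 13, 17, 22, 25 (positions 3,4,5,9,10,12), of length 6; no longer one exists.

6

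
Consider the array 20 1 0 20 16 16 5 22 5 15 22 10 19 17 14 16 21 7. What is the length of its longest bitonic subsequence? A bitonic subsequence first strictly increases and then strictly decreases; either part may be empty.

One longest bitonic subsequence is 1, 5, 15, 22, 19, 17, 16, 7 (positions 2,7,10,11,13,14,16,18): it rises to 22 then falls. Length 8 is optimal.

8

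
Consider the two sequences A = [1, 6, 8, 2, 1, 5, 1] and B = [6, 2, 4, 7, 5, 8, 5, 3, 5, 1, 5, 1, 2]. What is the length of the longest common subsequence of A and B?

Backtracking the LCS table gives one alignment: 6 (A2,B1) → 8 (A3,B6) → 1 (A5,B10) → 5 (A6,B11) → 1 (A7,B12).
So the longest common subsequence has length 5.

5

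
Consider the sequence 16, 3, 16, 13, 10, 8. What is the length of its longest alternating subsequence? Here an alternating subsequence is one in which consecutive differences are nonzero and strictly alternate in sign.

4

Track the best alternating length ending on an up-step vs a down-step at each position: up/down = 1/1, 1/2, 3/1, 3/4, 3/4, 3/4.
The maximum over both is 4; one such subsequence is 16, 3, 16, 13.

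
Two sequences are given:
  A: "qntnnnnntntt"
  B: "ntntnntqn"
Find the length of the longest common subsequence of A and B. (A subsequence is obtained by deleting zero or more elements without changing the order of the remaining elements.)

A longest common subsequence is ntnnntn (length 7); the LCS DP confirms no longer common subsequence exists.

7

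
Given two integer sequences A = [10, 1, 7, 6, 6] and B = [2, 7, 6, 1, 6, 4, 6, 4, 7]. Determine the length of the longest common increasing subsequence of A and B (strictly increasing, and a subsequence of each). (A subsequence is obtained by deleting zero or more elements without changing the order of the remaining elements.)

For each value that appears in both, track the longest common increasing run ending there.
The best achievable length is 2; one witness is 1, 6 (A-positions 2,4, B-positions 4,5).

2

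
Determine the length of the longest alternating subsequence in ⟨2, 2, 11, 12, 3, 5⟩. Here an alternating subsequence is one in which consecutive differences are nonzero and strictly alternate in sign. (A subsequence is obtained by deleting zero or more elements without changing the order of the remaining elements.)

4

Track the best alternating length ending on an up-step vs a down-step at each position: up/down = 1/1, 1/1, 2/1, 2/1, 2/3, 4/3.
The maximum over both is 4; one such subsequence is 2, 11, 3, 5.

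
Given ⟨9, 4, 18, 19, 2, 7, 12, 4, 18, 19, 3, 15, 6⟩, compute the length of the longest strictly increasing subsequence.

5

One longest increasing subsequence is 4, 7, 12, 18, 19 (positions 2,6,7,9,10), of length 5; no longer one exists.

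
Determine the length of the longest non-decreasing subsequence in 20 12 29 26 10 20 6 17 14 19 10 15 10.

3

One longest non-decreasing subsequence is 12, 17, 19 (positions 2,8,10), of length 3; no longer one exists.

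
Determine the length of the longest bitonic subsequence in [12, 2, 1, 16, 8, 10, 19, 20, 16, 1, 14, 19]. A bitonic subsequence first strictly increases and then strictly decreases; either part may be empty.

7

Let inc[i] be the LIS ending at i and dec[i] the longest strictly decreasing subsequence starting at i. inc = [1, 1, 1, 2, 2, 3, 4, 5, 4, 1, 4, 5], dec = [3, 2, 1, 3, 2, 2, 3, 3, 2, 1, 1, 1].
max_i inc[i]+dec[i]−1 = 7, with one witness 2, 8, 10, 19, 20, 16, 14.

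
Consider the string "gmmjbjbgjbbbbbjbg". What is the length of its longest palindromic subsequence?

12

One longest palindromic subsequence is gbjbbbbbbjbg (positions 1,5,6,7,10,11,12,13,14,15,16,17); it reads the same forward and backward, and the interval DP gives dp[1][17] = 12.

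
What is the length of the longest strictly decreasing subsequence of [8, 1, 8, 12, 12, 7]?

2

Let dp[i] be the longest decreasing subsequence ending at position i. Then dp = [1, 2, 1, 1, 1, 2].
The maximum is 2; one witness is 8, 1 at positions 1,2.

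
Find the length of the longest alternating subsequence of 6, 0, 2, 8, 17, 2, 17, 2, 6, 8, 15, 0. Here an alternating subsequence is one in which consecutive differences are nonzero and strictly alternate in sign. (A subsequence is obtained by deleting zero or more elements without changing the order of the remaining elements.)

8

Track the best alternating length ending on an up-step vs a down-step at each position: up/down = 1/1, 1/2, 3/2, 3/1, 3/1, 3/4, 5/1, 3/6, 7/6, 7/6, 7/6, 1/8.
The maximum over both is 8; one such subsequence is 6, 0, 8, 2, 17, 2, 6, 0.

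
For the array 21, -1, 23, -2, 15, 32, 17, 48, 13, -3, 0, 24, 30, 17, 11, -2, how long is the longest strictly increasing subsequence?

5

Scanning left to right, the best length ending at each element is: 21→1, -1→1, 23→2, -2→1, 15→2, 32→3, 17→3, 48→4, 13→2, -3→1, 0→2, 24→4, 30→5, 17→3, 11→3, -2→2.
So the longest increasing subsequence has length 5, e.g. -1, 15, 17, 24, 30.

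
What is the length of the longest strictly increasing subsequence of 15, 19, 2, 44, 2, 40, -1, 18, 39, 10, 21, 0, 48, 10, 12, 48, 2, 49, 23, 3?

6

One longest increasing subsequence is -1, 0, 10, 12, 48, 49 (positions 7,12,14,15,16,18), of length 6; no longer one exists.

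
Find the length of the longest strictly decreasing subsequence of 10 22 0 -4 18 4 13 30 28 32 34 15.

3

One longest decreasing subsequence is 10, 0, -4 (positions 1,3,4), of length 3; no longer one exists.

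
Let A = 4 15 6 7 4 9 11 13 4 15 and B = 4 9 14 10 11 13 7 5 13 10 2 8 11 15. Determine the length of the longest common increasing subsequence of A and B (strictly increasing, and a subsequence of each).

For each value that appears in both, track the longest common increasing run ending there.
The best achievable length is 5; one witness is 4, 9, 11, 13, 15 (A-positions 1,6,7,8,10, B-positions 1,2,5,6,14).

5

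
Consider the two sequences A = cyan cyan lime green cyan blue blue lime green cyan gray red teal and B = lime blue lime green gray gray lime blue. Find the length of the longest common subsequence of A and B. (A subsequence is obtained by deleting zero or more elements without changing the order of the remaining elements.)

Backtracking the LCS table gives one alignment: lime (A3,B1) → blue (A7,B2) → lime (A8,B3) → green (A9,B4) → gray (A11,B6).
So the longest common subsequence has length 5.

5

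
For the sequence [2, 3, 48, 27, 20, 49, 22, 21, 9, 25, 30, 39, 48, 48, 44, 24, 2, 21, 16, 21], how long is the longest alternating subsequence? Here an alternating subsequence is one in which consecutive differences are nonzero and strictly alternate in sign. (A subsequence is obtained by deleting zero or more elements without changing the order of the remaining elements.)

Track the best alternating length ending on an up-step vs a down-step at each position: up/down = 1/1, 2/1, 2/1, 2/3, 2/3, 4/1, 4/5, 4/5, 2/5, 6/5, 6/5, 6/5, 6/5, 6/5, 6/7, 6/7, 1/7, 8/7, 8/9, 10/7.
The maximum over both is 10; one such subsequence is 2, 48, 27, 49, 22, 25, 2, 21, 16, 21.

10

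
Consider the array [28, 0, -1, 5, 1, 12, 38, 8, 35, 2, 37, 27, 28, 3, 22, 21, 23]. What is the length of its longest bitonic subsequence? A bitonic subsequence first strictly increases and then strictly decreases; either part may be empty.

Let inc[i] be the LIS ending at i and dec[i] the longest strictly decreasing subsequence starting at i. inc = [1, 1, 1, 2, 2, 3, 4, 3, 4, 3, 5, 4, 5, 4, 5, 5, 6], dec = [4, 2, 1, 2, 1, 3, 5, 2, 4, 1, 4, 3, 3, 1, 2, 1, 1].
max_i inc[i]+dec[i]−1 = 8, with one witness 0, 5, 12, 38, 37, 28, 22, 21.

8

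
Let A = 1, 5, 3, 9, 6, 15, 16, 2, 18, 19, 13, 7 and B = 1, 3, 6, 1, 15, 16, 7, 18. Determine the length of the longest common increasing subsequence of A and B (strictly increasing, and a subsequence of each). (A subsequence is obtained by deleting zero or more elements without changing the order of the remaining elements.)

6

A longest common strictly increasing subsequence is 1, 3, 6, 15, 16, 18 (length 6); it appears in order in both A and B, and no longer such subsequence exists.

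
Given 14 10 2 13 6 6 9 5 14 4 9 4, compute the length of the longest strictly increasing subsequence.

Let dp[i] be the longest increasing subsequence ending at position i. Then dp = [1, 1, 1, 2, 2, 2, 3, 2, 4, 2, 3, 2].
The maximum is 4; one witness is 2, 6, 9, 14 at positions 3,5,7,9.

4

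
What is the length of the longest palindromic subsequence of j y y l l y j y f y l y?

7

One longest palindromic subsequence is ylyfyly (positions 2,4,6,9,10,11,12); it reads the same forward and backward, and the interval DP gives dp[1][12] = 7.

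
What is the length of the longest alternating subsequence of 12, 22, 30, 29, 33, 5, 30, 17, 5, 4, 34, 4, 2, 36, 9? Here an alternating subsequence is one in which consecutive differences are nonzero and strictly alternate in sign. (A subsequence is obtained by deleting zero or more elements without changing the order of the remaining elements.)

11

A longest alternating subsequence is 12, 30, 29, 33, 5, 30, 17, 34, 4, 36, 9 (positions 1,3,4,5,6,7,8,11,12,14,15); its 10 consecutive differences strictly alternate in sign, and length 11 is optimal.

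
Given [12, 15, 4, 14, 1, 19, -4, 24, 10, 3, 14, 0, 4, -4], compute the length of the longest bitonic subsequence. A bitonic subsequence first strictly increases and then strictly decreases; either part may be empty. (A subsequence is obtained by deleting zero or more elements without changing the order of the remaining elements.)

Let inc[i] be the LIS ending at i and dec[i] the longest strictly decreasing subsequence starting at i. inc = [1, 2, 1, 2, 1, 3, 1, 4, 2, 2, 3, 2, 3, 1], dec = [5, 6, 4, 5, 3, 5, 1, 5, 4, 3, 3, 2, 2, 1].
max_i inc[i]+dec[i]−1 = 8, with one witness 12, 15, 19, 24, 10, 3, 0, -4.

8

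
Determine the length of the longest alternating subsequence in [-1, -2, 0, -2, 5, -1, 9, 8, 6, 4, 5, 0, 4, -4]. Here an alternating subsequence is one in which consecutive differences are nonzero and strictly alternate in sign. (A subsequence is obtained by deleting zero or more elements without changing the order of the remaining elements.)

Track the best alternating length ending on an up-step vs a down-step at each position: up/down = 1/1, 1/2, 3/1, 1/4, 5/1, 5/6, 7/1, 7/8, 7/8, 7/8, 9/8, 7/10, 11/10, 1/12.
The maximum over both is 12; one such subsequence is -1, -2, 0, -2, 5, -1, 9, 4, 5, 0, 4, -4.

12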